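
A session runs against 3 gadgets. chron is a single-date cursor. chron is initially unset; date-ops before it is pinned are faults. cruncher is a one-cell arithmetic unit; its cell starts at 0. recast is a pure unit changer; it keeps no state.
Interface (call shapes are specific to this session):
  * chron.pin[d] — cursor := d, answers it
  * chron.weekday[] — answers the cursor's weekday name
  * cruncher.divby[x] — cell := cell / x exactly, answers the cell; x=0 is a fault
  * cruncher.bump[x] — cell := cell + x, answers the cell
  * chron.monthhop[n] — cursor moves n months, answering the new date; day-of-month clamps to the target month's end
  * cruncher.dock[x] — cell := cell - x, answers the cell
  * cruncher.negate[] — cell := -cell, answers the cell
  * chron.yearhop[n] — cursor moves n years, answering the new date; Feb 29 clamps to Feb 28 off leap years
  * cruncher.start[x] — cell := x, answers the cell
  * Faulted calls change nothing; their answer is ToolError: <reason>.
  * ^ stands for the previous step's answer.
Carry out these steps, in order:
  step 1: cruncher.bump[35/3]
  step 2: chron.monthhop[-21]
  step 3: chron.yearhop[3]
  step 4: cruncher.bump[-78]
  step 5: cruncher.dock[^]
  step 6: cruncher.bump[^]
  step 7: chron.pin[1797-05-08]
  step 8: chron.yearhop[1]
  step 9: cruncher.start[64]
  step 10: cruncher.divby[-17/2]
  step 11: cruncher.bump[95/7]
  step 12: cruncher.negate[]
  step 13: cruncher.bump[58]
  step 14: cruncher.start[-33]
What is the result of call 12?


Answer: -719/119

Derivation:
> cruncher.bump x→35/3
:: 35/3
> chron.monthhop n→-21
:: ToolError: no date set
> chron.yearhop n→3
:: ToolError: no date set
> cruncher.bump x→-78
:: -199/3
> cruncher.dock x→^
:: 0
> cruncher.bump x→^
:: 0
> chron.pin d→1797-05-08
:: 1797-05-08
> chron.yearhop n→1
:: 1798-05-08
> cruncher.start x→64
:: 64
> cruncher.divby x→-17/2
:: -128/17
> cruncher.bump x→95/7
:: 719/119
> cruncher.negate
:: -719/119
> cruncher.bump x→58
:: 6183/119
> cruncher.start x→-33
:: -33


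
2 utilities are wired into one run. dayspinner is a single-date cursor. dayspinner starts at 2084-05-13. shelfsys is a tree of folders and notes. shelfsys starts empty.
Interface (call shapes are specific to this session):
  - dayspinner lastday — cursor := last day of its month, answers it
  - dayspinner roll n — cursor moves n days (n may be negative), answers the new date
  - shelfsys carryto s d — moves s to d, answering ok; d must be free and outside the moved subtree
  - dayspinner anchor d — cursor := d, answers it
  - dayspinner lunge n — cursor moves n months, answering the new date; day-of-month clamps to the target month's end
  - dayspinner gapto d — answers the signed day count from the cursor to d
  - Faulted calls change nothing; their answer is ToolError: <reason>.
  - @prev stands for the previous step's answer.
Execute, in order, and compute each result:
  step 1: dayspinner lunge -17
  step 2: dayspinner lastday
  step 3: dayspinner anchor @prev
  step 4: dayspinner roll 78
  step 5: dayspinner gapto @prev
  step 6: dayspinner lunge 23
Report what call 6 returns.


Answer: 2085-02-19

Derivation:
Now I run dayspinner lunge on n: -17, which returns 2082-12-13.
Using dayspinner lastday(), and see 2082-12-31.
I call dayspinner anchor on d: @prev, yielding 2082-12-31.
I invoke dayspinner roll on n: 78, and see 2083-03-19.
Calling dayspinner gapto on d: @prev, and see 0.
Next I call dayspinner lunge on n: 23, giving 2085-02-19.


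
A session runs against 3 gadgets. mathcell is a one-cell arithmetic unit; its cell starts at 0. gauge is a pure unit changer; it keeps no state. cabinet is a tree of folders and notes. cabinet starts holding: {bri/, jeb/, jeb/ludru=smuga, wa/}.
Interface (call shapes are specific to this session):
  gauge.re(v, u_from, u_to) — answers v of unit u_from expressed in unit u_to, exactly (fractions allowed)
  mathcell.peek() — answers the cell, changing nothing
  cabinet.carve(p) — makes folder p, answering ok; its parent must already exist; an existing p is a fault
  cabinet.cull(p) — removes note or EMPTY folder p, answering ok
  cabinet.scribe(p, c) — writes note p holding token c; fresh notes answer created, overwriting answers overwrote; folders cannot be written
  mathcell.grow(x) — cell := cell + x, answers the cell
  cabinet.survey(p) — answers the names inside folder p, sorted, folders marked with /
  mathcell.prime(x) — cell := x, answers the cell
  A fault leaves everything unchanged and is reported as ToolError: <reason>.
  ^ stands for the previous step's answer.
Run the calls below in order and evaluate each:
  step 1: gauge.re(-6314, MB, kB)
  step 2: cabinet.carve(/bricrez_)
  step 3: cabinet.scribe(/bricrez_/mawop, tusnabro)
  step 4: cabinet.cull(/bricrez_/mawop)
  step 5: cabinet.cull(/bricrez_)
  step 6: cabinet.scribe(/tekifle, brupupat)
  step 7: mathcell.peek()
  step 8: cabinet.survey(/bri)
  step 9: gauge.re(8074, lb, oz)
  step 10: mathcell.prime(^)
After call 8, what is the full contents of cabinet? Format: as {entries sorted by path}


;; 1. gauge.re(-6314, MB, kB) -> -6314000
;; 2. cabinet.carve(/bricrez_) -> ok
;; 3. cabinet.scribe(/bricrez_/mawop, tusnabro) -> created
;; 4. cabinet.cull(/bricrez_/mawop) -> ok
;; 5. cabinet.cull(/bricrez_) -> ok
;; 6. cabinet.scribe(/tekifle, brupupat) -> created
;; 7. mathcell.peek() -> 0
;; 8. cabinet.survey(/bri) -> []
;; 9. gauge.re(8074, lb, oz) -> 129184
;; 10. mathcell.prime(^) -> 129184

Answer: {bri/, jeb/, jeb/ludru=smuga, tekifle=brupupat, wa/}


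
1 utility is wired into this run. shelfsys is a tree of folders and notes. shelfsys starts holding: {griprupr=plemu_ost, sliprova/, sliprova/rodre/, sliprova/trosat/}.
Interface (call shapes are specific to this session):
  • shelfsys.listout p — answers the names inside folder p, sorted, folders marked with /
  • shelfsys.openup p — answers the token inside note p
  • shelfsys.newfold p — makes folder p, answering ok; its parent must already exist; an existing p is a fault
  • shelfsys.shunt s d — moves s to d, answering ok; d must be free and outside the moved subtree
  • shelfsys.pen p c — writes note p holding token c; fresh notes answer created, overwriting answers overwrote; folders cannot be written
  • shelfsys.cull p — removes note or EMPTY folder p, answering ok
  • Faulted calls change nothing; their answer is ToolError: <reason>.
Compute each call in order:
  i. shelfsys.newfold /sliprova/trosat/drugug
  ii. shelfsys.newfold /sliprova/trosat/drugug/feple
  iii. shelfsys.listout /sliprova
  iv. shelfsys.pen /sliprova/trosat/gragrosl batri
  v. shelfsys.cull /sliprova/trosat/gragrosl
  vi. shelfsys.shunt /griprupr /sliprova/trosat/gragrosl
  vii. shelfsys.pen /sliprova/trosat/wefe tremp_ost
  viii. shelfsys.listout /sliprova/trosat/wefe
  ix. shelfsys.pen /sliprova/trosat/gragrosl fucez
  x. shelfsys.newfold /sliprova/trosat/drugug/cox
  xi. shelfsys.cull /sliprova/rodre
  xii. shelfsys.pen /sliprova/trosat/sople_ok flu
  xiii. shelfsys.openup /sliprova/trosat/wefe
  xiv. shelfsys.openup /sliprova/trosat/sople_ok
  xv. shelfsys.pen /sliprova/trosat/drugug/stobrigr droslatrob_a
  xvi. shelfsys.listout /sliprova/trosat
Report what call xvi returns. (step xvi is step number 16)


# 1. newfold(p→/sliprova/trosat/drugug) -> ok
# 2. newfold(p→/sliprova/trosat/drugug/feple) -> ok
# 3. listout(p→/sliprova) -> [rodre/, trosat/]
# 4. pen(p→/sliprova/trosat/gragrosl, c→batri) -> created
# 5. cull(p→/sliprova/trosat/gragrosl) -> ok
# 6. shunt(s→/griprupr, d→/sliprova/trosat/gragrosl) -> ok
# 7. pen(p→/sliprova/trosat/wefe, c→tremp_ost) -> created
# 8. listout(p→/sliprova/trosat/wefe) -> ToolError: not a directory
# 9. pen(p→/sliprova/trosat/gragrosl, c→fucez) -> overwrote
# 10. newfold(p→/sliprova/trosat/drugug/cox) -> ok
# 11. cull(p→/sliprova/rodre) -> ok
# 12. pen(p→/sliprova/trosat/sople_ok, c→flu) -> created
# 13. openup(p→/sliprova/trosat/wefe) -> tremp_ost
# 14. openup(p→/sliprova/trosat/sople_ok) -> flu
# 15. pen(p→/sliprova/trosat/drugug/stobrigr, c→droslatrob_a) -> created
# 16. listout(p→/sliprova/trosat) -> [drugug/, gragrosl, sople_ok, wefe]

Answer: [drugug/, gragrosl, sople_ok, wefe]


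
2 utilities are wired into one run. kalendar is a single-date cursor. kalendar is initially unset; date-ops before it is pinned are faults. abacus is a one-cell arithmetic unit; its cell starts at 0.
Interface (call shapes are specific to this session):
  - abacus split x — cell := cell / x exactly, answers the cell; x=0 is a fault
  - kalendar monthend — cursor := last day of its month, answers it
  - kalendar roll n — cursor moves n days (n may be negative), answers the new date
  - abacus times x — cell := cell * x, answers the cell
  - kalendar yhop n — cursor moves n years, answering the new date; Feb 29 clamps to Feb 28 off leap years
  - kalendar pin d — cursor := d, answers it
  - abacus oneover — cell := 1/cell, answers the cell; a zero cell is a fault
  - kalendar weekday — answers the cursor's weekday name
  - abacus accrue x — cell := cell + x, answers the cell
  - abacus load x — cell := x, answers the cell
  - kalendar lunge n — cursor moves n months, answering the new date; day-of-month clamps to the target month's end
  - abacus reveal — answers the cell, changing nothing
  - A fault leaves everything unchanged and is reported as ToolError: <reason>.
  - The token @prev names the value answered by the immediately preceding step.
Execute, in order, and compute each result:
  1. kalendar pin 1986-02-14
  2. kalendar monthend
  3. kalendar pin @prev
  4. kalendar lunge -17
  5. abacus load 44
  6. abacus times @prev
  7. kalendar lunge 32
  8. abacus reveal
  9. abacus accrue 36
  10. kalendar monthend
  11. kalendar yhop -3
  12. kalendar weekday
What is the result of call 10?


# kalendar pin(d='1986-02-14') => 1986-02-14
# kalendar monthend() => 1986-02-28
# kalendar pin(d='@prev') => 1986-02-28
# kalendar lunge(n='-17') => 1984-09-28
# abacus load(x='44') => 44
# abacus times(x='@prev') => 1936
# kalendar lunge(n='32') => 1987-05-28
# abacus reveal() => 1936
# abacus accrue(x='36') => 1972
# kalendar monthend() => 1987-05-31
# kalendar yhop(n='-3') => 1984-05-31
# kalendar weekday() => Thursday

Answer: 1987-05-31


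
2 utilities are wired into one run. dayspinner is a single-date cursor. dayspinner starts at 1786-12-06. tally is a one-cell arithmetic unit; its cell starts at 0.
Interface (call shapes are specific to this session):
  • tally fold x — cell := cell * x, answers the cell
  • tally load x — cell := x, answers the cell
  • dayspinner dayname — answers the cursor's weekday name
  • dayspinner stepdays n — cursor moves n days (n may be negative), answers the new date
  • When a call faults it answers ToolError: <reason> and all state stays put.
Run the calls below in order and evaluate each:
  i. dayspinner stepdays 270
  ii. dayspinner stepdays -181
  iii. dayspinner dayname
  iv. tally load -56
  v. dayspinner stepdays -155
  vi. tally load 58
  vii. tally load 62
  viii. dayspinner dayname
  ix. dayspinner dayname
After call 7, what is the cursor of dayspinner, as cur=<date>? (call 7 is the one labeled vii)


Answer: cur=1786-10-01

Derivation:
~$ dayspinner stepdays n=270
[out] 1787-09-02
~$ dayspinner stepdays n=-181
[out] 1787-03-05
~$ dayspinner dayname
[out] Monday
~$ tally load x=-56
[out] -56
~$ dayspinner stepdays n=-155
[out] 1786-10-01
~$ tally load x=58
[out] 58
~$ tally load x=62
[out] 62
~$ dayspinner dayname
[out] Sunday
~$ dayspinner dayname
[out] Sunday


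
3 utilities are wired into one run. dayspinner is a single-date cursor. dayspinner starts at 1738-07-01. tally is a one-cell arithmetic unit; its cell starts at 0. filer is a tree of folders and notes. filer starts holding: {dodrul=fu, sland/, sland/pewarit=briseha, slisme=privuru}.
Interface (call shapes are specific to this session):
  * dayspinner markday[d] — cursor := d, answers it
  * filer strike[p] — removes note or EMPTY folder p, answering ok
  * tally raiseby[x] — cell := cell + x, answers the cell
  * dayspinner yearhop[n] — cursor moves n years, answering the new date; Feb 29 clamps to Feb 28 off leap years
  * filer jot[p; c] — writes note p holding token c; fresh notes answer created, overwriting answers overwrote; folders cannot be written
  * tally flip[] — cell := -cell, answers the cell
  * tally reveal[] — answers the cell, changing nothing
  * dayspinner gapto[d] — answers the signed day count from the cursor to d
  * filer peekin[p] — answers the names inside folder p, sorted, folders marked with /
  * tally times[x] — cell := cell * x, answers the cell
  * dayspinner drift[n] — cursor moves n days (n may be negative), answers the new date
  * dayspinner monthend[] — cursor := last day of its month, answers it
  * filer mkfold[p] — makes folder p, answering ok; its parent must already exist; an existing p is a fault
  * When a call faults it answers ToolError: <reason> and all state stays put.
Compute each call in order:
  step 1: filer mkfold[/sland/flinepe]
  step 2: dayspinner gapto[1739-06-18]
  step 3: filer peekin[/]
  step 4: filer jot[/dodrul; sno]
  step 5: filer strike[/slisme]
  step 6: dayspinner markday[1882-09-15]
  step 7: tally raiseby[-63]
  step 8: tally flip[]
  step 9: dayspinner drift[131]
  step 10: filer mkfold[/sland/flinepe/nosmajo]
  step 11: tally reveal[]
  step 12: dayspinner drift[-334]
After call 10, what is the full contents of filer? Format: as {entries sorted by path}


[in] filer mkfold /sland/flinepe
:: ok
[in] dayspinner gapto 1739-06-18
:: 352
[in] filer peekin /
:: [dodrul, sland/, slisme]
[in] filer jot /dodrul sno
:: overwrote
[in] filer strike /slisme
:: ok
[in] dayspinner markday 1882-09-15
:: 1882-09-15
[in] tally raiseby -63
:: -63
[in] tally flip
:: 63
[in] dayspinner drift 131
:: 1883-01-24
[in] filer mkfold /sland/flinepe/nosmajo
:: ok
[in] tally reveal
:: 63
[in] dayspinner drift -334
:: 1882-02-24

Answer: {dodrul=sno, sland/, sland/flinepe/, sland/flinepe/nosmajo/, sland/pewarit=briseha}


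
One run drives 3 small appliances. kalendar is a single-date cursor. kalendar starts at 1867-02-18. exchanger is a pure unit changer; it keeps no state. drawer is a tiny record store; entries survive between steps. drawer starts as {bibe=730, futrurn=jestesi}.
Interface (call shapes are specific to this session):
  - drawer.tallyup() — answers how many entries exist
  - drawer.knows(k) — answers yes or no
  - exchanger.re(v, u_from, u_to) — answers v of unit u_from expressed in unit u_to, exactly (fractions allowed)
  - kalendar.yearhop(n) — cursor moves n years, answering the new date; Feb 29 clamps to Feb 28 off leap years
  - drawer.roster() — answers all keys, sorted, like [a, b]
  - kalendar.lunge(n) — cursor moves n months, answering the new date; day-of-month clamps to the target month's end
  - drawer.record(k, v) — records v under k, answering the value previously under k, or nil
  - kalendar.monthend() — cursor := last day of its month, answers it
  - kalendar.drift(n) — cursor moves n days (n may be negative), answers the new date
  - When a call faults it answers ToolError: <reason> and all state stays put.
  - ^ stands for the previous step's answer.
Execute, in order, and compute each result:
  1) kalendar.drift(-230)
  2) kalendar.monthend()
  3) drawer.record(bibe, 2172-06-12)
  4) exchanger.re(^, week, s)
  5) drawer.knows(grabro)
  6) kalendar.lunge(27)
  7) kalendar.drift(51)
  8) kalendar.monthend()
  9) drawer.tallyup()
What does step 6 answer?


Answer: 1868-10-31

Derivation:
Step: drift[n→-230]
Result: 1866-07-03
Step: monthend[]
Result: 1866-07-31
Step: record[k→bibe; v→2172-06-12]
Result: 730
Step: re[v→^; u_from→week; u_to→s]
Result: 441504000
Step: knows[k→grabro]
Result: no
Step: lunge[n→27]
Result: 1868-10-31
Step: drift[n→51]
Result: 1868-12-21
Step: monthend[]
Result: 1868-12-31
Step: tallyup[]
Result: 2


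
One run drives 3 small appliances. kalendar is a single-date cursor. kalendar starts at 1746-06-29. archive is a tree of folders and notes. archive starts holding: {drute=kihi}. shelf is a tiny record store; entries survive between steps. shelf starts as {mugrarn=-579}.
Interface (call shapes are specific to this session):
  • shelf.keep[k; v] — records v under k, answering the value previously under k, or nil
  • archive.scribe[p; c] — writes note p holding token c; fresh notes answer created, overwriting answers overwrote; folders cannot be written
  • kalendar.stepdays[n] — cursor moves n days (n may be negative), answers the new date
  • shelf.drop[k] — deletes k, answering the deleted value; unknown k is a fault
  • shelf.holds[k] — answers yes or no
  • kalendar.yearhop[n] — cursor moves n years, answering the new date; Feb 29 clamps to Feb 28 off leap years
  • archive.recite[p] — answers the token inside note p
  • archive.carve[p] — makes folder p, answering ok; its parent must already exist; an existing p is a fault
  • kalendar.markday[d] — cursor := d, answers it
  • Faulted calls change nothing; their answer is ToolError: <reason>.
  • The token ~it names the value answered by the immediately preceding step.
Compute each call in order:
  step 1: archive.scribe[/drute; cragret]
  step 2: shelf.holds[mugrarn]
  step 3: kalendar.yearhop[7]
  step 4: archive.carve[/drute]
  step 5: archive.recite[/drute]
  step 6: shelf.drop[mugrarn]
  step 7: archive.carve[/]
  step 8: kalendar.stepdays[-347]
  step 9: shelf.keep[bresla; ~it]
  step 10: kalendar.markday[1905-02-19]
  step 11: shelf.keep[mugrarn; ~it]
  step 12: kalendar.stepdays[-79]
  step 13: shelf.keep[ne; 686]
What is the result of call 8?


Answer: 1752-07-17

Derivation:
I use scribe passing p: /drute, c: cragret, — result: overwrote.
Next I call holds passing k: mugrarn, and get yes.
Now I run yearhop passing n: 7: 1753-06-29.
Invoking carve passing p: /drute, and see ToolError: exists.
I try recite passing p: /drute, and see cragret.
Calling drop passing k: mugrarn: -579.
I try carve passing p: /, which returns ToolError: exists.
I use stepdays passing n: -347, and get 1752-07-17.
I call keep passing k: bresla, v: ~it, giving nil.
I call markday passing d: 1905-02-19, which returns 1905-02-19.
I use keep passing k: mugrarn, v: ~it, and get nil.
Invoking stepdays passing n: -79, → 1904-12-02.
I invoke keep passing k: ne, v: 686, which returns nil.


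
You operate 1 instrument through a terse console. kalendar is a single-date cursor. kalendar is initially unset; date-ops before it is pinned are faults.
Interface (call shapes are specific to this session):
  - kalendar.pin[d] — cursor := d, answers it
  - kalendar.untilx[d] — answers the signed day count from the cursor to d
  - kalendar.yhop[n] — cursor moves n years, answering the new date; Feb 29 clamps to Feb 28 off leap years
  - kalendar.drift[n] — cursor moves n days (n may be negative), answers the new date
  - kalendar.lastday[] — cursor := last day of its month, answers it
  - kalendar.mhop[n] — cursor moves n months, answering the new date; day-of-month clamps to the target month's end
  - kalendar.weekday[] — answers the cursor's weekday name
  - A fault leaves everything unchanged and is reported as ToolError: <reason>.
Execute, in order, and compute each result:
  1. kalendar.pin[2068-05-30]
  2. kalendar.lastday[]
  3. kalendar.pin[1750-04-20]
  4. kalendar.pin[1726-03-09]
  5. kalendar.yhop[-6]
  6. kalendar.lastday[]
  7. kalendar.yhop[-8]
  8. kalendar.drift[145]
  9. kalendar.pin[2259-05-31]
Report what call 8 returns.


[in] kalendar.pin d=2068-05-30
  2068-05-30
[in] kalendar.lastday
  2068-05-31
[in] kalendar.pin d=1750-04-20
  1750-04-20
[in] kalendar.pin d=1726-03-09
  1726-03-09
[in] kalendar.yhop n=-6
  1720-03-09
[in] kalendar.lastday
  1720-03-31
[in] kalendar.yhop n=-8
  1712-03-31
[in] kalendar.drift n=145
  1712-08-23
[in] kalendar.pin d=2259-05-31
  2259-05-31

Answer: 1712-08-23


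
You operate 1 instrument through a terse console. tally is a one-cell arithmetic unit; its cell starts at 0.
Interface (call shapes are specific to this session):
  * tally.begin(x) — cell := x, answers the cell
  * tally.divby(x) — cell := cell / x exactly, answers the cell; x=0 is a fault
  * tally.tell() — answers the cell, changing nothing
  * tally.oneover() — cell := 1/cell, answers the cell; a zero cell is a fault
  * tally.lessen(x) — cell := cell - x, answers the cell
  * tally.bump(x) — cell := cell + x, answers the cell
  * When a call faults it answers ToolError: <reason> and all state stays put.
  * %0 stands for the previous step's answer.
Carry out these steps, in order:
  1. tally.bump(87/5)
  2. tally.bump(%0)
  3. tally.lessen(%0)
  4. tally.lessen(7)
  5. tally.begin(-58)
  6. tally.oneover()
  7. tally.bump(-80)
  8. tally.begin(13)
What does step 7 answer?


Answer: -4641/58

Derivation:
I try bump(x='87/5'): 87/5.
I invoke bump(x='%0'): 174/5.
I use lessen(x='%0'), → 0.
I run lessen(x='7'), yielding -7.
Then begin(x='-58'), yielding -58.
Next I call oneover, and observe -1/58.
Calling bump(x='-80'), yielding -4641/58.
I invoke begin(x='13'), and observe 13.


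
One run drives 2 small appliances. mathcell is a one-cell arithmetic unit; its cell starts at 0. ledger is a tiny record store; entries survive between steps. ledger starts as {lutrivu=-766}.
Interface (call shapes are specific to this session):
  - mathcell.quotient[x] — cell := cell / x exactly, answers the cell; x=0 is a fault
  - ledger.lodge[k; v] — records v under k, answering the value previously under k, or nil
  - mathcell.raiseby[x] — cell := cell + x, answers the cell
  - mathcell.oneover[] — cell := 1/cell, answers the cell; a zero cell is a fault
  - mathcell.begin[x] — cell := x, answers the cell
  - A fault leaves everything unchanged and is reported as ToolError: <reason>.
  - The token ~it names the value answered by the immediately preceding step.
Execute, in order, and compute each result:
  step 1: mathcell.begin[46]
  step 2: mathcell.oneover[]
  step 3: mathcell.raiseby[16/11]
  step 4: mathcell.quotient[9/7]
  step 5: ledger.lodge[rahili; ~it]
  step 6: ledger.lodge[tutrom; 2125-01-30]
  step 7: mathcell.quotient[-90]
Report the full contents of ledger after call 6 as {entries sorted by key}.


Answer: {lutrivu=-766, rahili=581/506, tutrom=2125-01-30}

Derivation:
==> mathcell.begin(x=46)
<== 46
==> mathcell.oneover()
<== 1/46
==> mathcell.raiseby(x=16/11)
<== 747/506
==> mathcell.quotient(x=9/7)
<== 581/506
==> ledger.lodge(k=rahili, v=~it)
<== nil
==> ledger.lodge(k=tutrom, v=2125-01-30)
<== nil
==> mathcell.quotient(x=-90)
<== -581/45540


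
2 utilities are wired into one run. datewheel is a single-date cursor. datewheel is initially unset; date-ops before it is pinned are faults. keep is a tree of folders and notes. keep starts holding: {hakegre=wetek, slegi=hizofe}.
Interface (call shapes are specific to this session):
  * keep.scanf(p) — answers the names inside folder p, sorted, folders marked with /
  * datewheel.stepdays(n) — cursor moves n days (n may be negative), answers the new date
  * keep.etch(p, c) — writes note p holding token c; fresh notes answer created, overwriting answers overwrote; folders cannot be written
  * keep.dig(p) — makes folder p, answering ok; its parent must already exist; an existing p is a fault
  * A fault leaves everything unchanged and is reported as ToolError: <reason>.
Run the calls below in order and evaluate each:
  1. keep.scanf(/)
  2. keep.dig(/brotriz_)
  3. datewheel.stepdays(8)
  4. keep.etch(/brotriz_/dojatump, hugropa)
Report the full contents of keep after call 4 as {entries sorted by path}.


-> scanf(p='/')
<- [hakegre, slegi]
-> dig(p='/brotriz_')
<- ok
-> stepdays(n='8')
<- ToolError: no date set
-> etch(p='/brotriz_/dojatump', c='hugropa')
<- created

Answer: {brotriz_/, brotriz_/dojatump=hugropa, hakegre=wetek, slegi=hizofe}


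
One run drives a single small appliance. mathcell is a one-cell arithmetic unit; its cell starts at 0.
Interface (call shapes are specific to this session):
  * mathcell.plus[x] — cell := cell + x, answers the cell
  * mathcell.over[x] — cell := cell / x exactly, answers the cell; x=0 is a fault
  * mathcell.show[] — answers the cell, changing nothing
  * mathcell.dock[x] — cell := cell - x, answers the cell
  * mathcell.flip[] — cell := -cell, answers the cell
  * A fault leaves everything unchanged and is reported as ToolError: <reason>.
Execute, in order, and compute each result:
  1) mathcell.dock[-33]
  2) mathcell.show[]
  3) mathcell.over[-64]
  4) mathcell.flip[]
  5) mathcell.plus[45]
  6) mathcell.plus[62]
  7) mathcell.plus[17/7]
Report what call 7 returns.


Do: mathcell.dock[x→-33]
See: 33
Do: mathcell.show[]
See: 33
Do: mathcell.over[x→-64]
See: -33/64
Do: mathcell.flip[]
See: 33/64
Do: mathcell.plus[x→45]
See: 2913/64
Do: mathcell.plus[x→62]
See: 6881/64
Do: mathcell.plus[x→17/7]
See: 49255/448

Answer: 49255/448


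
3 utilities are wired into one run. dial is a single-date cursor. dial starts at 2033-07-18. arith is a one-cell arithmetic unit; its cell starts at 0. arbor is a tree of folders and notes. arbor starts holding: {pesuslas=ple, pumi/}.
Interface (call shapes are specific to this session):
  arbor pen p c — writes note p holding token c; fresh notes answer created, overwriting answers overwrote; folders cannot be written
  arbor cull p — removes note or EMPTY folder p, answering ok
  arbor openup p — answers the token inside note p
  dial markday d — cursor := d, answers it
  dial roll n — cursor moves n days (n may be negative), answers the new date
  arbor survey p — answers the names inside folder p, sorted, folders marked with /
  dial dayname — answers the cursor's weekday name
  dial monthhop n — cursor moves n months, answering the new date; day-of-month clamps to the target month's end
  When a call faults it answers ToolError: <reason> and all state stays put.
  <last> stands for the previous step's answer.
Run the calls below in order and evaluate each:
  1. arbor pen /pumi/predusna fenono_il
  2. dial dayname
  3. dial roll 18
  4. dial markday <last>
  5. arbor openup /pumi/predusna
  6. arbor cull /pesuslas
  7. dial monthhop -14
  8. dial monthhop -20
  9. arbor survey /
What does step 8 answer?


Answer: 2030-10-05

Derivation:
$ arbor pen p→/pumi/predusna c→fenono_il
  created
$ dial dayname
  Monday
$ dial roll n→18
  2033-08-05
$ dial markday d→<last>
  2033-08-05
$ arbor openup p→/pumi/predusna
  fenono_il
$ arbor cull p→/pesuslas
  ok
$ dial monthhop n→-14
  2032-06-05
$ dial monthhop n→-20
  2030-10-05
$ arbor survey p→/
  [pumi/]


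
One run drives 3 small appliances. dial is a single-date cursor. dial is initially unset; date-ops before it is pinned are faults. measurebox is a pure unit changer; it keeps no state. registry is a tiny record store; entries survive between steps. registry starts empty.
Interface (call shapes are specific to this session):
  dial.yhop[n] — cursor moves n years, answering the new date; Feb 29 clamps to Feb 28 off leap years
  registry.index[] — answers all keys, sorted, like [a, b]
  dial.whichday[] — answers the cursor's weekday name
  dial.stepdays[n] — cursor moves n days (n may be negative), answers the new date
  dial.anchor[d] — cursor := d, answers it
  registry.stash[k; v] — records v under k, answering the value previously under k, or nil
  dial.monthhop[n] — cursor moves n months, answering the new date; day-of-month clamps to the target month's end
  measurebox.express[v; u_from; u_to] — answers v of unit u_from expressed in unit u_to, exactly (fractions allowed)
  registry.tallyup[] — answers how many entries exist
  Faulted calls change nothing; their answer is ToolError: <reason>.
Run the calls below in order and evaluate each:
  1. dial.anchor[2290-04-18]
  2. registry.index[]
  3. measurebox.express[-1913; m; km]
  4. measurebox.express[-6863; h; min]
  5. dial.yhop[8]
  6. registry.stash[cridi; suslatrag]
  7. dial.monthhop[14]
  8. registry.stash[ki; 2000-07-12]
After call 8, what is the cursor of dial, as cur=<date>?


Answer: cur=2299-06-18

Derivation:
CALL dial.anchor[d→2290-04-18]
RET  2290-04-18
CALL registry.index[]
RET  []
CALL measurebox.express[v→-1913; u_from→m; u_to→km]
RET  -1913/1000
CALL measurebox.express[v→-6863; u_from→h; u_to→min]
RET  -411780
CALL dial.yhop[n→8]
RET  2298-04-18
CALL registry.stash[k→cridi; v→suslatrag]
RET  nil
CALL dial.monthhop[n→14]
RET  2299-06-18
CALL registry.stash[k→ki; v→2000-07-12]
RET  nil


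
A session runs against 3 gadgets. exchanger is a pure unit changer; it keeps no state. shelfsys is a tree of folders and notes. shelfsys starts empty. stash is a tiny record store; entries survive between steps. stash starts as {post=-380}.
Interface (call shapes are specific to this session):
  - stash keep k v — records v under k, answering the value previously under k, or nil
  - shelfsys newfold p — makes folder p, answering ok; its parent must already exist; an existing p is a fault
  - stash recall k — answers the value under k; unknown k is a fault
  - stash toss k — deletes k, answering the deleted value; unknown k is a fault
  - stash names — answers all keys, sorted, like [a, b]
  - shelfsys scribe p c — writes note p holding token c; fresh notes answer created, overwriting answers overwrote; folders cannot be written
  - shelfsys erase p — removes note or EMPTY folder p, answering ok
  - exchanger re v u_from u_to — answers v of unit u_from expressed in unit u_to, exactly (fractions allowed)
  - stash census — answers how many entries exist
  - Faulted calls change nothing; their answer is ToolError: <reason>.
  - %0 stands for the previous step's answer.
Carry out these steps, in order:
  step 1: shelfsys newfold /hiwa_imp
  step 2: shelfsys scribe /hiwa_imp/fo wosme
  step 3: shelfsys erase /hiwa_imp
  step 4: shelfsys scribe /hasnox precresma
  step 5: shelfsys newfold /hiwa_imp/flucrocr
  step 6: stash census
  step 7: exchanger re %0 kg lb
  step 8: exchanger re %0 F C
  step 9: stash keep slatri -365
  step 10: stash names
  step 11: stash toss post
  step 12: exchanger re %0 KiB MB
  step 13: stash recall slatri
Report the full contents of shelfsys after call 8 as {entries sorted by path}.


Answer: {hasnox=precresma, hiwa_imp/, hiwa_imp/flucrocr/, hiwa_imp/fo=wosme}

Derivation:
CALL shelfsys newfold[p='/hiwa_imp']
RET  ok
CALL shelfsys scribe[p='/hiwa_imp/fo'; c='wosme']
RET  created
CALL shelfsys erase[p='/hiwa_imp']
RET  ToolError: not empty
CALL shelfsys scribe[p='/hasnox'; c='precresma']
RET  created
CALL shelfsys newfold[p='/hiwa_imp/flucrocr']
RET  ok
CALL stash census[]
RET  1
CALL exchanger re[v='%0'; u_from='kg'; u_to='lb']
RET  100000000/45359237
CALL exchanger re[v='%0'; u_from='F'; u_to='C']
RET  -750830880/45359237
CALL stash keep[k='slatri'; v='-365']
RET  nil
CALL stash names[]
RET  [post, slatri]
CALL stash toss[k='post']
RET  -380
CALL exchanger re[v='%0'; u_from='KiB'; u_to='MB']
RET  -1216/3125
CALL stash recall[k='slatri']
RET  -365


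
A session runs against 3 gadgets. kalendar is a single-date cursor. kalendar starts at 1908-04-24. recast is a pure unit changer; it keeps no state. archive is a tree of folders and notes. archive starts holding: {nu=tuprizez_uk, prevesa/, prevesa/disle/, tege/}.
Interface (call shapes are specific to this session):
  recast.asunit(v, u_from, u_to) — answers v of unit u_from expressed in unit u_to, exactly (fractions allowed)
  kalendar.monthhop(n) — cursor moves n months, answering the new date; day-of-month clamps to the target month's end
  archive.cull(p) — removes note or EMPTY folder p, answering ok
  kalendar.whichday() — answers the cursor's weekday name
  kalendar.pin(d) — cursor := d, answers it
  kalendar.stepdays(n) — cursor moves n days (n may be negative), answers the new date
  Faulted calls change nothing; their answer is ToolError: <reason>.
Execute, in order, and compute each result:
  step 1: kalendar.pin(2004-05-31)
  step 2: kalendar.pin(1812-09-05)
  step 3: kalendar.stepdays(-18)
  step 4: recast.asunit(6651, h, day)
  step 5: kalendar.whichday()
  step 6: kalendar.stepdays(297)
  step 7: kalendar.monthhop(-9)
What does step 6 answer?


% 1. kalendar.pin(d='2004-05-31') -> 2004-05-31
% 2. kalendar.pin(d='1812-09-05') -> 1812-09-05
% 3. kalendar.stepdays(n='-18') -> 1812-08-18
% 4. recast.asunit(v='6651', u_from='h', u_to='day') -> 2217/8
% 5. kalendar.whichday() -> Tuesday
% 6. kalendar.stepdays(n='297') -> 1813-06-11
% 7. kalendar.monthhop(n='-9') -> 1812-09-11

Answer: 1813-06-11


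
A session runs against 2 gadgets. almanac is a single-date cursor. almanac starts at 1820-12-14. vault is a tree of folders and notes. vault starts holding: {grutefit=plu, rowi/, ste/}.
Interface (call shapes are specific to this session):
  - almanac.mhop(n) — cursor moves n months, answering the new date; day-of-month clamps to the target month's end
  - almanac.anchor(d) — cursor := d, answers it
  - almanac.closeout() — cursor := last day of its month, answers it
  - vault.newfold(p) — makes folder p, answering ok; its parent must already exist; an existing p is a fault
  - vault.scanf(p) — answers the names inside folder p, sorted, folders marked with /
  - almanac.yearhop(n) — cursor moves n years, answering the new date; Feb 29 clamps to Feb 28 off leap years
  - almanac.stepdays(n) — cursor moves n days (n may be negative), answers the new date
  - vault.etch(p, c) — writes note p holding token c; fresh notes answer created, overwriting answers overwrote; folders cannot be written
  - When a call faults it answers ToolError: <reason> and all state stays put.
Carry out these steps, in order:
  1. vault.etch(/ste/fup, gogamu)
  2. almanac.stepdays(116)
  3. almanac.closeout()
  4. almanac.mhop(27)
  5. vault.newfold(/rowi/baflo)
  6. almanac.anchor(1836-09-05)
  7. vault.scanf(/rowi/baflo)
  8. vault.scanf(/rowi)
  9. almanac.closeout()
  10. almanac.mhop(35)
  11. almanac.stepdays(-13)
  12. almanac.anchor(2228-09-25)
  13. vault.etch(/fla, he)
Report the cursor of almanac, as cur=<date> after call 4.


Answer: cur=1823-07-30

Derivation:
I use vault.etch with /ste/fup, gogamu, which returns created.
Now I run almanac.stepdays with 116, yielding 1821-04-09.
Next I call almanac.closeout(), which returns 1821-04-30.
I try almanac.mhop with 27, which returns 1823-07-30.
Using vault.newfold with /rowi/baflo, and get ok.
I call almanac.anchor with 1836-09-05, which returns 1836-09-05.
Then vault.scanf with /rowi/baflo, yielding [].
I use vault.scanf with /rowi, giving [baflo/].
Next I call almanac.closeout: 1836-09-30.
I invoke almanac.mhop with 35, → 1839-08-30.
Next I call almanac.stepdays with -13, which returns 1839-08-17.
I call almanac.anchor with 2228-09-25, and get 2228-09-25.
I run vault.etch with /fla, he, — result: created.


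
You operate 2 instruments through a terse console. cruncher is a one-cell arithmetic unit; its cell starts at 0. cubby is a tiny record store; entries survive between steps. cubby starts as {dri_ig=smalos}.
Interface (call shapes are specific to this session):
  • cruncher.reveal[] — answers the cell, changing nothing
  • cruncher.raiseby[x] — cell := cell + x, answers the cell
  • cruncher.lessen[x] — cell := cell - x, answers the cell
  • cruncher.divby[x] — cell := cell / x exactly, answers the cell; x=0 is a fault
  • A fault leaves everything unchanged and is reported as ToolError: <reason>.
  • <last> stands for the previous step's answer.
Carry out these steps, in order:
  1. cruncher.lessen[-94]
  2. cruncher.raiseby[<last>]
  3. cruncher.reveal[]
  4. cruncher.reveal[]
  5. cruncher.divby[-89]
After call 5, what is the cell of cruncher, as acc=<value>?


Answer: acc=-188/89

Derivation:
-- 1. cruncher.lessen(x: -94) -> 94
-- 2. cruncher.raiseby(x: <last>) -> 188
-- 3. cruncher.reveal() -> 188
-- 4. cruncher.reveal() -> 188
-- 5. cruncher.divby(x: -89) -> -188/89


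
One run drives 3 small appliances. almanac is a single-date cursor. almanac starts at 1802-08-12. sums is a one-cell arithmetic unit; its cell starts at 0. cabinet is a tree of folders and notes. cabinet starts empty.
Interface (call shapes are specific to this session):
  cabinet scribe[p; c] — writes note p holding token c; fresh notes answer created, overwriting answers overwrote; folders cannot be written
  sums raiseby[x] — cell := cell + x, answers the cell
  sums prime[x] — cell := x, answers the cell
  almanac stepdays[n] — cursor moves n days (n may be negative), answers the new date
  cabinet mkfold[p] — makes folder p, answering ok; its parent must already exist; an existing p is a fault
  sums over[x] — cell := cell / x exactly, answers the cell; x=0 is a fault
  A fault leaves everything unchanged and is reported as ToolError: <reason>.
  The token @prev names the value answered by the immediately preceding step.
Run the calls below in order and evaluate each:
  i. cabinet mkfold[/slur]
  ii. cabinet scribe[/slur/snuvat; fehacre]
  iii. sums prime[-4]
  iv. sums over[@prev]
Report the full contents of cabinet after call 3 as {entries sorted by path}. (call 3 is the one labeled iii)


Then cabinet mkfold on p=/slur, which returns ok.
Invoking cabinet scribe on p=/slur/snuvat, c=fehacre, — result: created.
Calling sums prime on x=-4, and get -4.
Calling sums over on x=@prev, and observe 1.

Answer: {slur/, slur/snuvat=fehacre}


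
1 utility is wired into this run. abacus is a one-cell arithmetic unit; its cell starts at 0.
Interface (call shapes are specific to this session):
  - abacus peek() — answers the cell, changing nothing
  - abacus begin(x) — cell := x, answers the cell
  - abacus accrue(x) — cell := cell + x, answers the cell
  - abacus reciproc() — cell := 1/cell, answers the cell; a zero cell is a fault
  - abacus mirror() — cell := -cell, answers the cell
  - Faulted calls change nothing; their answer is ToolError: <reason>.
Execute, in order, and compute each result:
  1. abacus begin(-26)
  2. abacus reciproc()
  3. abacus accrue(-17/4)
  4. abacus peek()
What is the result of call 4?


Answer: -223/52

Derivation:
·→ abacus begin(x→-26)
·← -26
·→ abacus reciproc()
·← -1/26
·→ abacus accrue(x→-17/4)
·← -223/52
·→ abacus peek()
·← -223/52


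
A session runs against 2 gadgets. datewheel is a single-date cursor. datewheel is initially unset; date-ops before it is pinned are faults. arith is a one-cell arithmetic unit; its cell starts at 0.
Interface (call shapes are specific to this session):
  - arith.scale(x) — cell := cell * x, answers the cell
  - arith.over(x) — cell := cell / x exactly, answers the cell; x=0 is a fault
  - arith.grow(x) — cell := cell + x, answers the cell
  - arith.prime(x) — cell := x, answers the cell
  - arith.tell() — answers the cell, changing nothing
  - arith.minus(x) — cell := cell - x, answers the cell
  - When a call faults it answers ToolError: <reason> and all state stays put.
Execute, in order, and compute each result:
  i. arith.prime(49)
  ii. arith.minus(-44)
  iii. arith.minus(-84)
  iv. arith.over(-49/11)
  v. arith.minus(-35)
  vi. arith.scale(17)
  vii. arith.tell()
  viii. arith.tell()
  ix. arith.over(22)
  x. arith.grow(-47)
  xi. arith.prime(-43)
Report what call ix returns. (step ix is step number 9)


==> arith.prime(x=49)
<== 49
==> arith.minus(x=-44)
<== 93
==> arith.minus(x=-84)
<== 177
==> arith.over(x=-49/11)
<== -1947/49
==> arith.minus(x=-35)
<== -232/49
==> arith.scale(x=17)
<== -3944/49
==> arith.tell()
<== -3944/49
==> arith.tell()
<== -3944/49
==> arith.over(x=22)
<== -1972/539
==> arith.grow(x=-47)
<== -27305/539
==> arith.prime(x=-43)
<== -43

Answer: -1972/539


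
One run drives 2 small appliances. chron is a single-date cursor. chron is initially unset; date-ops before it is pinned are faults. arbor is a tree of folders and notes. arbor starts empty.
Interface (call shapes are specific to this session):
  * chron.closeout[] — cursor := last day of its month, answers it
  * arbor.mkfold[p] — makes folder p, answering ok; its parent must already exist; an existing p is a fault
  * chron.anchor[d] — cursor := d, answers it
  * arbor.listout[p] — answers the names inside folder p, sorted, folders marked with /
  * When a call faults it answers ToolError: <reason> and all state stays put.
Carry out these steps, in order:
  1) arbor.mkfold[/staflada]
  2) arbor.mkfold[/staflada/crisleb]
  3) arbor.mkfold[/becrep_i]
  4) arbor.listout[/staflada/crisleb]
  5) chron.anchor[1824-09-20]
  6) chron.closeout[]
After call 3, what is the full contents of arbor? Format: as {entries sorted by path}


Answer: {becrep_i/, staflada/, staflada/crisleb/}

Derivation:
·→ mkfold(/staflada)
·← ok
·→ mkfold(/staflada/crisleb)
·← ok
·→ mkfold(/becrep_i)
·← ok
·→ listout(/staflada/crisleb)
·← []
·→ anchor(1824-09-20)
·← 1824-09-20
·→ closeout()
·← 1824-09-30
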